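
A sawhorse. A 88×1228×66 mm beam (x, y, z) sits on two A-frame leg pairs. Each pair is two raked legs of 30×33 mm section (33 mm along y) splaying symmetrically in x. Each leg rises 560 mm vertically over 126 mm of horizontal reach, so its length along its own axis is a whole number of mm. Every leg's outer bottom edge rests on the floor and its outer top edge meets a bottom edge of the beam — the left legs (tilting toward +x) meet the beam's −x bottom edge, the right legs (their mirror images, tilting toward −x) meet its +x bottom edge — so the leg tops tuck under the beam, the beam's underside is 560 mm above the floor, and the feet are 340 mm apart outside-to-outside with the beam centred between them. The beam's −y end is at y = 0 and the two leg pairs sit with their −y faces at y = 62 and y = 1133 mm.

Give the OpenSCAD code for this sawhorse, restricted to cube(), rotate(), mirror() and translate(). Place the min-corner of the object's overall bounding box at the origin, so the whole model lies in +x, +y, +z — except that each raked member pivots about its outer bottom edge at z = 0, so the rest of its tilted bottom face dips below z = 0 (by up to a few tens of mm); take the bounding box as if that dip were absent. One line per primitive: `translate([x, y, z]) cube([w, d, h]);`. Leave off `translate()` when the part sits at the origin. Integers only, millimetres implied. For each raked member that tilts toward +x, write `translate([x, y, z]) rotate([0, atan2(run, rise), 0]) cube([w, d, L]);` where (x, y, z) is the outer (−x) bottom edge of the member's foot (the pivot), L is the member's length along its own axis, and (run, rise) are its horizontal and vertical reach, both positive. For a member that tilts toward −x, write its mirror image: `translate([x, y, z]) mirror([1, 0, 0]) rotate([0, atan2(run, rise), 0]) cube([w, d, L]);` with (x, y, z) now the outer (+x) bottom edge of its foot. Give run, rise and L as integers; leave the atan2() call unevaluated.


// leg length = √(126² + 560²) = 574
// right-leg outer foot x = 2·126 + 88 = 340
// beam min-corner = (126, 0, 560)
translate([126, 0, 560]) cube([88, 1228, 66]);
translate([0, 62, 0]) rotate([0, atan2(126, 560), 0]) cube([30, 33, 574]);
translate([340, 62, 0]) mirror([1, 0, 0]) rotate([0, atan2(126, 560), 0]) cube([30, 33, 574]);
translate([0, 1133, 0]) rotate([0, atan2(126, 560), 0]) cube([30, 33, 574]);
translate([340, 1133, 0]) mirror([1, 0, 0]) rotate([0, atan2(126, 560), 0]) cube([30, 33, 574]);


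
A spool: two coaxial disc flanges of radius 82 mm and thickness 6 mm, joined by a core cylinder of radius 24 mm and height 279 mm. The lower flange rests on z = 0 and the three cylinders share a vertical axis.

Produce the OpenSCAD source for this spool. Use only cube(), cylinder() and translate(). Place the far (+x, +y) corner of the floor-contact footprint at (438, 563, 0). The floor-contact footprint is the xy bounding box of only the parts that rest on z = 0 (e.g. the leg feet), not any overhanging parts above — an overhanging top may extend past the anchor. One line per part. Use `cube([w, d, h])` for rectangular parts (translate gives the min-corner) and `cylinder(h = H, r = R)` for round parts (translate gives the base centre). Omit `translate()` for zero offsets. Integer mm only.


translate([356, 481, 0]) cylinder(h = 6, r = 82);
translate([356, 481, 6]) cylinder(h = 279, r = 24);
translate([356, 481, 285]) cylinder(h = 6, r = 82);


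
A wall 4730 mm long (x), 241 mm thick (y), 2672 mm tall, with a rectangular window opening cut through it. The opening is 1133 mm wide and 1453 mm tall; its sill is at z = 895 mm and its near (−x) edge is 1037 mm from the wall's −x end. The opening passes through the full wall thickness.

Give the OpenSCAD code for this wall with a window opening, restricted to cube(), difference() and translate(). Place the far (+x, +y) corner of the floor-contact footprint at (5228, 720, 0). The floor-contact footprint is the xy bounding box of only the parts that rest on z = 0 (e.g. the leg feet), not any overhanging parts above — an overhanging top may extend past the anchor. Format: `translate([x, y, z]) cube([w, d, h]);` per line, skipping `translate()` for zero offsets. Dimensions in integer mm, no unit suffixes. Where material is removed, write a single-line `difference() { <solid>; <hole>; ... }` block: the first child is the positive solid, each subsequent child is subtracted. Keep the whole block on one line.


difference() { translate([498, 479, 0]) cube([4730, 241, 2672]); translate([1535, 479, 895]) cube([1133, 241, 1453]); }


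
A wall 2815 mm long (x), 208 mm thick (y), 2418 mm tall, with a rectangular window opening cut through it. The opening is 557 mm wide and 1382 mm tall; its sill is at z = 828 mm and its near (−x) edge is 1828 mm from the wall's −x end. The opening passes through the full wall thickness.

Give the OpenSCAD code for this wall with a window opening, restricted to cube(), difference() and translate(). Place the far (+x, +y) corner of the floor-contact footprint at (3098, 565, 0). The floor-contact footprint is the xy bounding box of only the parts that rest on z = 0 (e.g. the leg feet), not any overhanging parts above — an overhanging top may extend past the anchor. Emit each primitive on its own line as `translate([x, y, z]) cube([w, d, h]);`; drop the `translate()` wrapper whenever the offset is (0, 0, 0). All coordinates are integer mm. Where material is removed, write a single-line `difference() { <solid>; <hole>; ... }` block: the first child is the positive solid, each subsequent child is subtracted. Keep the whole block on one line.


difference() { translate([283, 357, 0]) cube([2815, 208, 2418]); translate([2111, 357, 828]) cube([557, 208, 1382]); }


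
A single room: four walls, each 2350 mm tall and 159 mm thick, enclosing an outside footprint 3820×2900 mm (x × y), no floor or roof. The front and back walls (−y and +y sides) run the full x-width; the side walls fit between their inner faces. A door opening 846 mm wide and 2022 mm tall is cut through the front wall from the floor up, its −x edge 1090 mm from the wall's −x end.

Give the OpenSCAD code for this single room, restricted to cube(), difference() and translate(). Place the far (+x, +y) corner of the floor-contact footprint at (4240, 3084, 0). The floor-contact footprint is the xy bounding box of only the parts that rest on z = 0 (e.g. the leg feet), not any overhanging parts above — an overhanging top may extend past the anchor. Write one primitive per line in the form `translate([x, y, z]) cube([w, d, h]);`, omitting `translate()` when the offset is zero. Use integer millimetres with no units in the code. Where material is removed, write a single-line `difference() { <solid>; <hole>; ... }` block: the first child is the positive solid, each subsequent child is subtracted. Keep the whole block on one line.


difference() { translate([420, 184, 0]) cube([3820, 159, 2350]); translate([1510, 184, 0]) cube([846, 159, 2022]); }
translate([420, 2925, 0]) cube([3820, 159, 2350]);
translate([420, 343, 0]) cube([159, 2582, 2350]);
translate([4081, 343, 0]) cube([159, 2582, 2350]);


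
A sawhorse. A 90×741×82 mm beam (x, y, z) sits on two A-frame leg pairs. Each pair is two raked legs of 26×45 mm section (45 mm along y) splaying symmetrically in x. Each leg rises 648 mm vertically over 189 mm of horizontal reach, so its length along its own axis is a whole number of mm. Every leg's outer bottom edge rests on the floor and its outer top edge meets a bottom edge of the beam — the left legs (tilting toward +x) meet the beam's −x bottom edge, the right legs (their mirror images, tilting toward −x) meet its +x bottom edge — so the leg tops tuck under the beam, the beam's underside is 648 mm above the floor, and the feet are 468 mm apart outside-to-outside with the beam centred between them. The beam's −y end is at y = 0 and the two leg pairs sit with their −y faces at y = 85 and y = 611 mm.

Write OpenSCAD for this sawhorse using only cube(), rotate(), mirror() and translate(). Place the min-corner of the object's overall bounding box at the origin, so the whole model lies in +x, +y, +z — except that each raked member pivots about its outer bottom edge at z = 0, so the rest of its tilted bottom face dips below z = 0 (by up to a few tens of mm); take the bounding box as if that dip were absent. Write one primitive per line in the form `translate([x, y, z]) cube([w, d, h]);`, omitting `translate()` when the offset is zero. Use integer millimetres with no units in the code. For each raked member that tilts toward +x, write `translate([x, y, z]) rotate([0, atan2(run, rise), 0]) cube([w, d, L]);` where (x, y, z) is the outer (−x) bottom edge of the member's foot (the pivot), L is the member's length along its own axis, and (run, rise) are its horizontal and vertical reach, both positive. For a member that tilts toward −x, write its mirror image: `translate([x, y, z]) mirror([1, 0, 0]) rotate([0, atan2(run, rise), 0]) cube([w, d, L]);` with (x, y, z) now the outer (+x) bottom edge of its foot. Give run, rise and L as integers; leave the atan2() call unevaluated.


translate([189, 0, 648]) cube([90, 741, 82]);
translate([0, 85, 0]) rotate([0, atan2(189, 648), 0]) cube([26, 45, 675]);
translate([468, 85, 0]) mirror([1, 0, 0]) rotate([0, atan2(189, 648), 0]) cube([26, 45, 675]);
translate([0, 611, 0]) rotate([0, atan2(189, 648), 0]) cube([26, 45, 675]);
translate([468, 611, 0]) mirror([1, 0, 0]) rotate([0, atan2(189, 648), 0]) cube([26, 45, 675]);


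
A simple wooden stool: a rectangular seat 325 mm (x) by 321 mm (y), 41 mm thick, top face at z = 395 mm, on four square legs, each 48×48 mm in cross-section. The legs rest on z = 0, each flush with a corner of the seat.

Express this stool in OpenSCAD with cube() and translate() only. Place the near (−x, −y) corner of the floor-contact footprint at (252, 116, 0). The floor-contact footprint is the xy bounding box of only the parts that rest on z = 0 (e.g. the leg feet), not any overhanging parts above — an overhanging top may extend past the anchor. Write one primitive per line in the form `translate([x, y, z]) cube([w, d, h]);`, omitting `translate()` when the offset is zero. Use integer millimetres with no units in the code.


// leg_h = 395 - 41 = 354
translate([252, 116, 354]) cube([325, 321, 41]);
translate([252, 116, 0]) cube([48, 48, 354]);
translate([529, 116, 0]) cube([48, 48, 354]);
translate([252, 389, 0]) cube([48, 48, 354]);
translate([529, 389, 0]) cube([48, 48, 354]);


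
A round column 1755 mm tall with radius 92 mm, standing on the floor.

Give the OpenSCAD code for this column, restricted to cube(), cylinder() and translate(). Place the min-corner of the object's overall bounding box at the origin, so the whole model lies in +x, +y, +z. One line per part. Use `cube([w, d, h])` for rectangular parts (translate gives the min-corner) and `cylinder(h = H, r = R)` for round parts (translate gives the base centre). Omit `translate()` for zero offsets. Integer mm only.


translate([92, 92, 0]) cylinder(h = 1755, r = 92);


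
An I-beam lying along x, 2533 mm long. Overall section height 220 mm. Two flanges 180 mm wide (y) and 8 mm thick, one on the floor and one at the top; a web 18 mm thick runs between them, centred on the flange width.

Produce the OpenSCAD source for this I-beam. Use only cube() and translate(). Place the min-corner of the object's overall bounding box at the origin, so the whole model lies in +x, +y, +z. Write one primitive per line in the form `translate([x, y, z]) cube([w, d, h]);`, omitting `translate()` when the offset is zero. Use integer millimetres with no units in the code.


cube([2533, 180, 8]);
translate([0, 81, 8]) cube([2533, 18, 204]);
translate([0, 0, 212]) cube([2533, 180, 8]);


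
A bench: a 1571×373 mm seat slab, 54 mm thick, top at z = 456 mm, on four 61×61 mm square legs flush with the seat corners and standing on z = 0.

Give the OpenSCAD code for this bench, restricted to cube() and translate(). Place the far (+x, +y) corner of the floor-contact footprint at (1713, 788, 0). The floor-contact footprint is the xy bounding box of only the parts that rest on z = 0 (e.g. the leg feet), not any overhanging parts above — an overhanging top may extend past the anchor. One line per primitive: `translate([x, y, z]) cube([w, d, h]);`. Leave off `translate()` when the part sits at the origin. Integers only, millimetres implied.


translate([142, 415, 402]) cube([1571, 373, 54]);
translate([142, 415, 0]) cube([61, 61, 402]);
translate([142, 727, 0]) cube([61, 61, 402]);
translate([1652, 415, 0]) cube([61, 61, 402]);
translate([1652, 727, 0]) cube([61, 61, 402]);


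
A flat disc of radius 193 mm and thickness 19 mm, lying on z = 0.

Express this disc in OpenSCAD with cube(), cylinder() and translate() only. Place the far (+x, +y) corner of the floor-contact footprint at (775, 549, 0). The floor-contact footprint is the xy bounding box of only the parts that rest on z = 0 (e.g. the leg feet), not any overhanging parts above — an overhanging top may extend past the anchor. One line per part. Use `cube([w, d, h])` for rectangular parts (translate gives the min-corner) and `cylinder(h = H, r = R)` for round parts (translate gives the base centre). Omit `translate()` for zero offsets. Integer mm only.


translate([582, 356, 0]) cylinder(h = 19, r = 193);


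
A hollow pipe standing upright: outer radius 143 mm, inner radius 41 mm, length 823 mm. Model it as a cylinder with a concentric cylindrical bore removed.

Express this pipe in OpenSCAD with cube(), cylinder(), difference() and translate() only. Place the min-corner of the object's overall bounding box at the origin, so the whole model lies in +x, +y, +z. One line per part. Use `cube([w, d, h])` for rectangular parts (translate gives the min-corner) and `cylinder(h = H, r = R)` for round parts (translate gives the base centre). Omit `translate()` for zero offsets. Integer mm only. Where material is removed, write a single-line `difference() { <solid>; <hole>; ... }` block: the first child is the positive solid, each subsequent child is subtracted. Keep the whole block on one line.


difference() { translate([143, 143, 0]) cylinder(h = 823, r = 143); translate([143, 143, 0]) cylinder(h = 823, r = 41); }


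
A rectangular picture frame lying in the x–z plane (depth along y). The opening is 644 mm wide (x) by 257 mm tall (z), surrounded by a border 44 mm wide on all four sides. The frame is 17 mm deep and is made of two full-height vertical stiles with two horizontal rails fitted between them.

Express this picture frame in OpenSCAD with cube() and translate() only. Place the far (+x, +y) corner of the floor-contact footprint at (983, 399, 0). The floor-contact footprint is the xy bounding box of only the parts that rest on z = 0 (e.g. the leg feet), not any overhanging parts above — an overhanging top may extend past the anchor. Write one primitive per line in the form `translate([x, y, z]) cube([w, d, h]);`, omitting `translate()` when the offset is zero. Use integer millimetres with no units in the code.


translate([251, 382, 0]) cube([44, 17, 345]);
translate([939, 382, 0]) cube([44, 17, 345]);
translate([295, 382, 0]) cube([644, 17, 44]);
translate([295, 382, 301]) cube([644, 17, 44]);


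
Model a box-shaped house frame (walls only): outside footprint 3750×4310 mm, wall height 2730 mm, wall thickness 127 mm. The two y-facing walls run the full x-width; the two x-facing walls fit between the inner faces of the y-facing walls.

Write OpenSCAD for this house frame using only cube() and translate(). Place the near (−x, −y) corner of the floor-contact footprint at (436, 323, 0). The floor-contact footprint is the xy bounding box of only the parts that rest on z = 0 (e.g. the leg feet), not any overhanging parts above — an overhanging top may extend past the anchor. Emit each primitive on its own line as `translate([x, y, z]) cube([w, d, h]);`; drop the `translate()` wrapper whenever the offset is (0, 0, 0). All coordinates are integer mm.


translate([436, 323, 0]) cube([3750, 127, 2730]);
translate([436, 4506, 0]) cube([3750, 127, 2730]);
translate([436, 450, 0]) cube([127, 4056, 2730]);
translate([4059, 450, 0]) cube([127, 4056, 2730]);


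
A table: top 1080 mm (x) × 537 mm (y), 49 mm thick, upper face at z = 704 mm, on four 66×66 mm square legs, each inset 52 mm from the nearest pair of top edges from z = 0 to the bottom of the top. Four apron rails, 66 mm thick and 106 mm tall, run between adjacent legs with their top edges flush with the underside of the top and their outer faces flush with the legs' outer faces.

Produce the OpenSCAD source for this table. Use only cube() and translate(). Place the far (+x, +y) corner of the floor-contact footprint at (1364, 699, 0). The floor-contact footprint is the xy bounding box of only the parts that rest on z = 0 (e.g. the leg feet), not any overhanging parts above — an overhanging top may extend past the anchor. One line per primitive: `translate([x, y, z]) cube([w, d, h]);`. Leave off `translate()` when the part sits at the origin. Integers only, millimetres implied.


translate([336, 214, 655]) cube([1080, 537, 49]);
translate([388, 266, 0]) cube([66, 66, 655]);
translate([1298, 266, 0]) cube([66, 66, 655]);
translate([388, 633, 0]) cube([66, 66, 655]);
translate([1298, 633, 0]) cube([66, 66, 655]);
translate([454, 266, 549]) cube([844, 66, 106]);
translate([454, 633, 549]) cube([844, 66, 106]);
translate([388, 332, 549]) cube([66, 301, 106]);
translate([1298, 332, 549]) cube([66, 301, 106]);


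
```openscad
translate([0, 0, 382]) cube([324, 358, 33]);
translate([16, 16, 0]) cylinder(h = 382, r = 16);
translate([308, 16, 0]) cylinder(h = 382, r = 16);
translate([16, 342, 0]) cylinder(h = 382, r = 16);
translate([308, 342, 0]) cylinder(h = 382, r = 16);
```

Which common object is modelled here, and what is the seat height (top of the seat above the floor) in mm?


A stool. The seat height is 415 mm.

A 324×358×33 slab at z = 382 on four corner cylinders — a stool. The seat top is 382 + 33 = 415 mm.


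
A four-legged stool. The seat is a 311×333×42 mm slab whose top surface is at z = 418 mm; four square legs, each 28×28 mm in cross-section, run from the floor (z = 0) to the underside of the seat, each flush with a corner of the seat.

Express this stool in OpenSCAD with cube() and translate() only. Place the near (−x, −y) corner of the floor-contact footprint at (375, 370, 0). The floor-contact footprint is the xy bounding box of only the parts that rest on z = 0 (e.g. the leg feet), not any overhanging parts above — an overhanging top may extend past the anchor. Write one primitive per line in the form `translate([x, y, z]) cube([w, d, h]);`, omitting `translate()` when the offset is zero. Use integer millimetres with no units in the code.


// leg_h = 418 - 42 = 376
translate([375, 370, 376]) cube([311, 333, 42]);
translate([375, 370, 0]) cube([28, 28, 376]);
translate([658, 370, 0]) cube([28, 28, 376]);
translate([375, 675, 0]) cube([28, 28, 376]);
translate([658, 675, 0]) cube([28, 28, 376]);


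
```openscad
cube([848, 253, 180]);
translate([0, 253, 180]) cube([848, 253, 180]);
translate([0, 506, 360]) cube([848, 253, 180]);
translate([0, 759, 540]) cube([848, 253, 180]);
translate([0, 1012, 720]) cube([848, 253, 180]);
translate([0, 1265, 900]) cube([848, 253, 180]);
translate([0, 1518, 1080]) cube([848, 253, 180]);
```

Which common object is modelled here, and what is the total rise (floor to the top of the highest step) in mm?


A staircase. The total rise is 1260 mm.

7 identical blocks, each offset up and back from the previous — a staircase. Each step is 180 mm tall and there are 7 of them, so the total rise is 7 × 180 = 1260 mm.


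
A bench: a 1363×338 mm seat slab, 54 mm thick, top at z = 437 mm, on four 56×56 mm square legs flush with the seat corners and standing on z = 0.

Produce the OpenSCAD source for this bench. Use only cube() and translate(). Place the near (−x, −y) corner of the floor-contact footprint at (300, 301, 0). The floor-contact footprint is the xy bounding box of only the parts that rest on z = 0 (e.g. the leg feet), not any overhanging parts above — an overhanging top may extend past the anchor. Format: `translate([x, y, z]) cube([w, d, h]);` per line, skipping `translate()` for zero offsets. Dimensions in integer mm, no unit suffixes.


// leg_h = 437 − 54 = 383
translate([300, 301, 383]) cube([1363, 338, 54]);
translate([300, 301, 0]) cube([56, 56, 383]);
translate([300, 583, 0]) cube([56, 56, 383]);
translate([1607, 301, 0]) cube([56, 56, 383]);
translate([1607, 583, 0]) cube([56, 56, 383]);


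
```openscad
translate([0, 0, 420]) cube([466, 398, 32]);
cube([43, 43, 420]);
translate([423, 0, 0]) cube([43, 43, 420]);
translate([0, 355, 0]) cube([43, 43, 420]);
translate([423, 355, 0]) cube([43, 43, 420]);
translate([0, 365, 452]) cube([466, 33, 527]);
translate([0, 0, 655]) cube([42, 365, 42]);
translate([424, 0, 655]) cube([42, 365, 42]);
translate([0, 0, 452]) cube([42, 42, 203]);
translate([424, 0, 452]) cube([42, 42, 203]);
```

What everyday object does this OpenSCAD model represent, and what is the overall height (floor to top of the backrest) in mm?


A chair. The overall height is 979 mm.

A slab on four corner posts with a tall panel at the back — a chair. The seat slab sits at z = 420 with thickness 32, and the 527 mm backrest starts at the seat top, so the overall height is 420 + 32 + 527 = 979 mm.


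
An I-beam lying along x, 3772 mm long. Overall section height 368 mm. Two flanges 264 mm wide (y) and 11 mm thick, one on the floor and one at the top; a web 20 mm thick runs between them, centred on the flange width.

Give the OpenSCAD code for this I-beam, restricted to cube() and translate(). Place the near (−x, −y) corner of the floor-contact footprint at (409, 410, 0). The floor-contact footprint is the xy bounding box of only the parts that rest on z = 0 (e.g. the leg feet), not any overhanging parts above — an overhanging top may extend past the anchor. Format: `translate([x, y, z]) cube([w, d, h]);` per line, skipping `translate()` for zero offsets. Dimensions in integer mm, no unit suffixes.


translate([409, 410, 0]) cube([3772, 264, 11]);
translate([409, 532, 11]) cube([3772, 20, 346]);
translate([409, 410, 357]) cube([3772, 264, 11]);


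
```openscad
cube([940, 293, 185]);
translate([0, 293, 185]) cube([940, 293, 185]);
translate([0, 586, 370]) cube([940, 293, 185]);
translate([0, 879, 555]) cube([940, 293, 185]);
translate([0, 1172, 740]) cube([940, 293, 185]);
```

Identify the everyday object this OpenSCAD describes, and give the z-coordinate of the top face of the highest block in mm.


A staircase. The total rise is 925 mm.

5 identical blocks, each offset up and back from the previous — a staircase. Each step is 185 mm tall and there are 5 of them, so the total rise is 5 × 185 = 925 mm.


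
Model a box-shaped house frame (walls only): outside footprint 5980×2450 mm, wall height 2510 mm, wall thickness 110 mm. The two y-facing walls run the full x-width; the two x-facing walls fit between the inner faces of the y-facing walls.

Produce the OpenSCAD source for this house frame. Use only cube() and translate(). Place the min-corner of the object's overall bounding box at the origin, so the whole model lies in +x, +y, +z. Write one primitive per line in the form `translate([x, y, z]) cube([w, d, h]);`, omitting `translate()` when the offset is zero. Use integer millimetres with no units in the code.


cube([5980, 110, 2510]);
translate([0, 2340, 0]) cube([5980, 110, 2510]);
translate([0, 110, 0]) cube([110, 2230, 2510]);
translate([5870, 110, 0]) cube([110, 2230, 2510]);


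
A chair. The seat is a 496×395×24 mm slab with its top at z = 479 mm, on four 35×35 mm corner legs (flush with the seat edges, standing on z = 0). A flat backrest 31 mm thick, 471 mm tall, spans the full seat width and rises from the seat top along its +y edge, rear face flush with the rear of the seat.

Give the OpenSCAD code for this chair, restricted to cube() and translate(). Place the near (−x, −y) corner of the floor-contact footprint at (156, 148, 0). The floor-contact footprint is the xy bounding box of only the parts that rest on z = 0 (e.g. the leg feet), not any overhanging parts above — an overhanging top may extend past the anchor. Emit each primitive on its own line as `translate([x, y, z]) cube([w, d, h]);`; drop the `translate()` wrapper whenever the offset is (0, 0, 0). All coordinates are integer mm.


translate([156, 148, 455]) cube([496, 395, 24]);
translate([156, 148, 0]) cube([35, 35, 455]);
translate([617, 148, 0]) cube([35, 35, 455]);
translate([156, 508, 0]) cube([35, 35, 455]);
translate([617, 508, 0]) cube([35, 35, 455]);
translate([156, 512, 479]) cube([496, 31, 471]);


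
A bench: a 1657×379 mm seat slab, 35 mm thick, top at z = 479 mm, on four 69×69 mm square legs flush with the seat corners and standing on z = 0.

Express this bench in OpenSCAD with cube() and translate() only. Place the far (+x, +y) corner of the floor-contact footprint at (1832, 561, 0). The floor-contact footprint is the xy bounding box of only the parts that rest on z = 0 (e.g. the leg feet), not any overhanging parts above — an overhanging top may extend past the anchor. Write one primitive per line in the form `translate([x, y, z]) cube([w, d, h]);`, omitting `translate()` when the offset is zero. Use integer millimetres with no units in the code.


translate([175, 182, 444]) cube([1657, 379, 35]);
translate([175, 182, 0]) cube([69, 69, 444]);
translate([175, 492, 0]) cube([69, 69, 444]);
translate([1763, 182, 0]) cube([69, 69, 444]);
translate([1763, 492, 0]) cube([69, 69, 444]);


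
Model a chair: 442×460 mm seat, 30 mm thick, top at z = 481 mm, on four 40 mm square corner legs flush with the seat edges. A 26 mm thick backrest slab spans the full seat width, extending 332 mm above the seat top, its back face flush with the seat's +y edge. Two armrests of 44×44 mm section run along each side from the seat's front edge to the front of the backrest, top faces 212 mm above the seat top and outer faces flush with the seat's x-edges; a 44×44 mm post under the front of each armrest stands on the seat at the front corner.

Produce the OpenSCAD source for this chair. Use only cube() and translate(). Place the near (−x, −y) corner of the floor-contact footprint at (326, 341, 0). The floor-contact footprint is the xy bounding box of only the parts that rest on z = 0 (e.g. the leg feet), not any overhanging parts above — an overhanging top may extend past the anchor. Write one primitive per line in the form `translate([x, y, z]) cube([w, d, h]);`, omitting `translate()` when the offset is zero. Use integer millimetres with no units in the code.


// leg_h = 481 - 30 = 451
// arm post h = 212 - 44 = 168
translate([326, 341, 451]) cube([442, 460, 30]);
translate([326, 341, 0]) cube([40, 40, 451]);
translate([728, 341, 0]) cube([40, 40, 451]);
translate([326, 761, 0]) cube([40, 40, 451]);
translate([728, 761, 0]) cube([40, 40, 451]);
translate([326, 775, 481]) cube([442, 26, 332]);
translate([326, 341, 649]) cube([44, 434, 44]);
translate([724, 341, 649]) cube([44, 434, 44]);
translate([326, 341, 481]) cube([44, 44, 168]);
translate([724, 341, 481]) cube([44, 44, 168]);


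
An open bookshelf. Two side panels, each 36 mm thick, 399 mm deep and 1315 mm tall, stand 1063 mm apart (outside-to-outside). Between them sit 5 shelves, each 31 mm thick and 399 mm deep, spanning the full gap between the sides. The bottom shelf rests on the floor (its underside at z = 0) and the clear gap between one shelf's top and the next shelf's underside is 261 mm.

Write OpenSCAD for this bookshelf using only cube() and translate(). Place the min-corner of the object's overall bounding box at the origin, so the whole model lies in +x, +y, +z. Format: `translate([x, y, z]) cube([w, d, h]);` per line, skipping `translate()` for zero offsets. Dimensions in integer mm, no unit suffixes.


cube([36, 399, 1315]);
translate([1027, 0, 0]) cube([36, 399, 1315]);
translate([36, 0, 0]) cube([991, 399, 31]);
translate([36, 0, 292]) cube([991, 399, 31]);
translate([36, 0, 584]) cube([991, 399, 31]);
translate([36, 0, 876]) cube([991, 399, 31]);
translate([36, 0, 1168]) cube([991, 399, 31]);


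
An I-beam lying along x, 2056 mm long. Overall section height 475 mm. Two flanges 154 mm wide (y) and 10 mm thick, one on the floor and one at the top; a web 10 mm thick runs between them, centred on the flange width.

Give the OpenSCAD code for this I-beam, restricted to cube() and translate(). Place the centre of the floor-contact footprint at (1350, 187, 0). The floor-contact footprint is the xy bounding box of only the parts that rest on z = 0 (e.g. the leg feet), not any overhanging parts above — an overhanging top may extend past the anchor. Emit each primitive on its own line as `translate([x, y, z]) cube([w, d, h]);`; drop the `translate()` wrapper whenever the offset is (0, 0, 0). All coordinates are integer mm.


translate([322, 110, 0]) cube([2056, 154, 10]);
translate([322, 182, 10]) cube([2056, 10, 455]);
translate([322, 110, 465]) cube([2056, 154, 10]);


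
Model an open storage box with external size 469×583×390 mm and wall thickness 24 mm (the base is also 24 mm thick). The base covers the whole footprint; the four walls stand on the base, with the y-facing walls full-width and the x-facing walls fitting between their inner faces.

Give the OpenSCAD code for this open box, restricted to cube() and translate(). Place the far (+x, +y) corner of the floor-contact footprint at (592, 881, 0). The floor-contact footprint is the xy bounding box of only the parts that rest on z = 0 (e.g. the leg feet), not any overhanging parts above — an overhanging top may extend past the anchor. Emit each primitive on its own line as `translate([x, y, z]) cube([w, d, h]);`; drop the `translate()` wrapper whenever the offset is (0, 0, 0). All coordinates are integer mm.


translate([123, 298, 0]) cube([469, 583, 24]);
translate([123, 298, 24]) cube([469, 24, 366]);
translate([123, 857, 24]) cube([469, 24, 366]);
translate([123, 322, 24]) cube([24, 535, 366]);
translate([568, 322, 24]) cube([24, 535, 366]);


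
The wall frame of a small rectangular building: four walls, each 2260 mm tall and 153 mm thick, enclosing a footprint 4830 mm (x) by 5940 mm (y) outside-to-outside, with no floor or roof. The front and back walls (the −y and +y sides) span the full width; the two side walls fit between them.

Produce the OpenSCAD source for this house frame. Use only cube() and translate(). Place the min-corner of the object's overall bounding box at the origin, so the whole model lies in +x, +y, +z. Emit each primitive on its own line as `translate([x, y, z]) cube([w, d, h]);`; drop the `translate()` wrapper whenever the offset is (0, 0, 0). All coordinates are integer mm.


cube([4830, 153, 2260]);
translate([0, 5787, 0]) cube([4830, 153, 2260]);
translate([0, 153, 0]) cube([153, 5634, 2260]);
translate([4677, 153, 0]) cube([153, 5634, 2260]);


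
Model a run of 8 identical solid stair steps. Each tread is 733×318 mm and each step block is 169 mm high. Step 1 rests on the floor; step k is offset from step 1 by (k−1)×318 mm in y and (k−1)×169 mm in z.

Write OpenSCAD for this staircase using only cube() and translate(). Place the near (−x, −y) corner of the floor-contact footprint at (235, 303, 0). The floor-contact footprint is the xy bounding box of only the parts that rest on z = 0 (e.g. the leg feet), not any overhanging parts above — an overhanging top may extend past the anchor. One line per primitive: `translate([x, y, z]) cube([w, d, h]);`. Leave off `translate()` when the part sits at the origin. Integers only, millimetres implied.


translate([235, 303, 0]) cube([733, 318, 169]);
translate([235, 621, 169]) cube([733, 318, 169]);
translate([235, 939, 338]) cube([733, 318, 169]);
translate([235, 1257, 507]) cube([733, 318, 169]);
translate([235, 1575, 676]) cube([733, 318, 169]);
translate([235, 1893, 845]) cube([733, 318, 169]);
translate([235, 2211, 1014]) cube([733, 318, 169]);
translate([235, 2529, 1183]) cube([733, 318, 169]);


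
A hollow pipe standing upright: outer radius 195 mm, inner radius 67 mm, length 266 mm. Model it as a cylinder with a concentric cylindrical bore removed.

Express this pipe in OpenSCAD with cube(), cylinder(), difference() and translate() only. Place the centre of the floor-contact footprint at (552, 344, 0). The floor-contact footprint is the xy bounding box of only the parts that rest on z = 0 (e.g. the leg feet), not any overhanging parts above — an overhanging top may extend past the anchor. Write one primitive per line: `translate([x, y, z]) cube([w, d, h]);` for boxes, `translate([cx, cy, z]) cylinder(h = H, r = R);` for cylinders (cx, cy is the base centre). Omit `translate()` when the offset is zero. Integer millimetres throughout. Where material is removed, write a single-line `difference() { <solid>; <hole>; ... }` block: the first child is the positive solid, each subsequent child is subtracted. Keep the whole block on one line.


difference() { translate([552, 344, 0]) cylinder(h = 266, r = 195); translate([552, 344, 0]) cylinder(h = 266, r = 67); }


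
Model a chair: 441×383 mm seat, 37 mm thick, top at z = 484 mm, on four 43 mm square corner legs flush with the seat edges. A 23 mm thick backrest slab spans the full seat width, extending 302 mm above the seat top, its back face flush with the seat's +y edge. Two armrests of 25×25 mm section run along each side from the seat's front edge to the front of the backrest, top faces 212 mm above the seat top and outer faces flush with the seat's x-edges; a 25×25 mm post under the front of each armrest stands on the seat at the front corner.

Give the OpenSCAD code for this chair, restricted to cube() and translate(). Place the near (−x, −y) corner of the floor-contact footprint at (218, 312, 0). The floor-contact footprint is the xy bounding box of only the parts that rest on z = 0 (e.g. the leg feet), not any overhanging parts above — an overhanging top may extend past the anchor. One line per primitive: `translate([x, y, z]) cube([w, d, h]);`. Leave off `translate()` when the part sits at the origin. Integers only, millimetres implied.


// leg_h = 484 - 37 = 447
// arm post h = 212 - 25 = 187
translate([218, 312, 447]) cube([441, 383, 37]);
translate([218, 312, 0]) cube([43, 43, 447]);
translate([616, 312, 0]) cube([43, 43, 447]);
translate([218, 652, 0]) cube([43, 43, 447]);
translate([616, 652, 0]) cube([43, 43, 447]);
translate([218, 672, 484]) cube([441, 23, 302]);
translate([218, 312, 671]) cube([25, 360, 25]);
translate([634, 312, 671]) cube([25, 360, 25]);
translate([218, 312, 484]) cube([25, 25, 187]);
translate([634, 312, 484]) cube([25, 25, 187]);


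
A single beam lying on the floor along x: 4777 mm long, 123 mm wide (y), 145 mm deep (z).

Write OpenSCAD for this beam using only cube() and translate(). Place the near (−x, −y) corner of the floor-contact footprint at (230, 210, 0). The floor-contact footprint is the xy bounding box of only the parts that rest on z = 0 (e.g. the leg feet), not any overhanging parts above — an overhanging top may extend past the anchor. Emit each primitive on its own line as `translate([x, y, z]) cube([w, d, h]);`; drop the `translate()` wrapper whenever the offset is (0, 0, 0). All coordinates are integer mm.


translate([230, 210, 0]) cube([4777, 123, 145]);


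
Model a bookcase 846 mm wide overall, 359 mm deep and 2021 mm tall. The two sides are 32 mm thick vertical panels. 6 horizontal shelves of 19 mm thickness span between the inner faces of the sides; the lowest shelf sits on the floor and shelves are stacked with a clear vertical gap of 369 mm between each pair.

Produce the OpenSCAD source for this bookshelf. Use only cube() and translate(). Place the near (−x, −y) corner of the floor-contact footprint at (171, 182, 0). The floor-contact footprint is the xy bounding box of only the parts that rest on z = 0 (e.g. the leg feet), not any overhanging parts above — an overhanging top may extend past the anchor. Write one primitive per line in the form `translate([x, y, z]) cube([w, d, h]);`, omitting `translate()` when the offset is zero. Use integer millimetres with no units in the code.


translate([171, 182, 0]) cube([32, 359, 2021]);
translate([985, 182, 0]) cube([32, 359, 2021]);
translate([203, 182, 0]) cube([782, 359, 19]);
translate([203, 182, 388]) cube([782, 359, 19]);
translate([203, 182, 776]) cube([782, 359, 19]);
translate([203, 182, 1164]) cube([782, 359, 19]);
translate([203, 182, 1552]) cube([782, 359, 19]);
translate([203, 182, 1940]) cube([782, 359, 19]);


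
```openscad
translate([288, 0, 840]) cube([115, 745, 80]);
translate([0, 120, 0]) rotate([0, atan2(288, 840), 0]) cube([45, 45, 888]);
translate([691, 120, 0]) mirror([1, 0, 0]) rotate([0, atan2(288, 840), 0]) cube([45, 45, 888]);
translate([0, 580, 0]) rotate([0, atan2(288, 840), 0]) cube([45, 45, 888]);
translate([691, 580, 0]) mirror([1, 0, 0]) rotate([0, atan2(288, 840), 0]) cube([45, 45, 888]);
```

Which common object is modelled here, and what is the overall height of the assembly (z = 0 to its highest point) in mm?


A sawhorse. The overall height is 920 mm.

A beam across two mirrored pairs of raked legs — a sawhorse. The beam's underside is at z = 840 (matching the legs' vertical rise in atan2(288, 840)) and the beam is 80 mm tall, so its top is at 840 + 80 = 920 mm. The raked legs top out at the beam's underside, so that is the highest point.


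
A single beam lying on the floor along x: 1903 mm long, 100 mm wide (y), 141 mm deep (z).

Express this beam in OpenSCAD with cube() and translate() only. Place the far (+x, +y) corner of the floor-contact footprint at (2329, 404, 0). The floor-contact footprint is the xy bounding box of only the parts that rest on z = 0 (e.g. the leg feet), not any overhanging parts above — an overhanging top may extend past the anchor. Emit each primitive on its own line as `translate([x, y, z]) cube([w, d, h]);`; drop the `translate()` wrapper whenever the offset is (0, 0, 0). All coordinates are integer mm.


translate([426, 304, 0]) cube([1903, 100, 141]);


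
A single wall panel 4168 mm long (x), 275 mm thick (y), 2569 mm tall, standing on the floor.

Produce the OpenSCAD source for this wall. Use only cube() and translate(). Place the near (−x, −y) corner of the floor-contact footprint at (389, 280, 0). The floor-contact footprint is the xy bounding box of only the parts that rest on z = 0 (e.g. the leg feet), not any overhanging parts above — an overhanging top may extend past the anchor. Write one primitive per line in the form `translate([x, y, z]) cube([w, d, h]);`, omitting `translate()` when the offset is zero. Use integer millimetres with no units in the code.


translate([389, 280, 0]) cube([4168, 275, 2569]);


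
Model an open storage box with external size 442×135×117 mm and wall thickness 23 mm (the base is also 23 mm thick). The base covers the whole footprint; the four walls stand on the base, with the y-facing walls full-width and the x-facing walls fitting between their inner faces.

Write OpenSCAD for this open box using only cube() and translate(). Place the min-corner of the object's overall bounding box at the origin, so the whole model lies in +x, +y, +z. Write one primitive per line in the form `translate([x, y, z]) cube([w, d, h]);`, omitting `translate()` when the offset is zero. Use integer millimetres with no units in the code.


cube([442, 135, 23]);
translate([0, 0, 23]) cube([442, 23, 94]);
translate([0, 112, 23]) cube([442, 23, 94]);
translate([0, 23, 23]) cube([23, 89, 94]);
translate([419, 23, 23]) cube([23, 89, 94]);


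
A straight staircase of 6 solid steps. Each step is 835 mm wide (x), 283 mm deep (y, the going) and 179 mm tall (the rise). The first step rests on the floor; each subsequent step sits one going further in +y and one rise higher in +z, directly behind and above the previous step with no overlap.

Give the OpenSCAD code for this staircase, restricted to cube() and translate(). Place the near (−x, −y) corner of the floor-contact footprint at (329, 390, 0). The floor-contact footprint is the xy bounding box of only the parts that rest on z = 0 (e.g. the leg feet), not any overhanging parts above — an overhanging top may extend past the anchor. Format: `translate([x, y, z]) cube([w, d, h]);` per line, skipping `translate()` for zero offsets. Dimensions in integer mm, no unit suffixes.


translate([329, 390, 0]) cube([835, 283, 179]);
translate([329, 673, 179]) cube([835, 283, 179]);
translate([329, 956, 358]) cube([835, 283, 179]);
translate([329, 1239, 537]) cube([835, 283, 179]);
translate([329, 1522, 716]) cube([835, 283, 179]);
translate([329, 1805, 895]) cube([835, 283, 179]);
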